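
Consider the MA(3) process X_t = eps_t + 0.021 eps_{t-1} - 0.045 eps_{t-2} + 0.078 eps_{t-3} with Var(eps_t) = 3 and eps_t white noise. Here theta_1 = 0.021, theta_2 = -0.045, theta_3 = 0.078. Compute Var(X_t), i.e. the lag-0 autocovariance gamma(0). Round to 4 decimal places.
\gamma(0) = 3.0257

For an MA(q) process X_t = eps_t + sum_i theta_i eps_{t-i} with
Var(eps_t) = sigma^2, the variance is
  gamma(0) = sigma^2 * (1 + sum_i theta_i^2).
  sum_i theta_i^2 = (0.021)^2 + (-0.045)^2 + (0.078)^2 = 0.000441 + 0.002025 + 0.006084 = 0.00855.
  gamma(0) = 3 * (1 + 0.00855) = 3 * 1.00855 = 3.02565, which rounds to 3.0257.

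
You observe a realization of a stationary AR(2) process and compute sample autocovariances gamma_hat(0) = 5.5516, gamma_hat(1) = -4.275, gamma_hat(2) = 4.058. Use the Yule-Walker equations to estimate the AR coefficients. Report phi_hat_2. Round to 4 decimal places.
\hat\phi_{2} = 0.3390

The Yule-Walker equations for an AR(p) process read, in matrix form,
  Gamma_p phi = r_p,   with   (Gamma_p)_{ij} = gamma(|i - j|),
                       (r_p)_i = gamma(i),   i,j = 1..p.
Substitute the sample gammas (Toeplitz matrix and right-hand side of size 2):
  Gamma_p = [[5.5516, -4.275], [-4.275, 5.5516]]
  r_p     = [-4.275, 4.058]
Written out:
  5.5516 phi_1 - 4.275 phi_2 = -4.275
  -4.275 phi_1 + 5.5516 phi_2 = 4.058
Solve by Cramer's rule:
  det = gamma(0)^2 - gamma(1)^2 = (5.5516)^2 - (-4.275)^2 = 30.82026256 - 18.275625 = 12.54463756
  phi_hat_1 = [gamma(1) gamma(0) - gamma(1) gamma(2)] / det = [(-4.275)(5.5516) - (-4.275)(4.058)] / 12.54463756 = -6.38514 / 12.54463756 = -0.509
  phi_hat_2 = [gamma(0) gamma(2) - gamma(1)^2] / det = [(5.5516)(4.058) - (-4.275)^2] / 12.54463756 = 4.2527678 / 12.54463756 = 0.339
So phi_hat = [-0.5090, 0.3390].
Therefore phi_hat_2 = 0.3390.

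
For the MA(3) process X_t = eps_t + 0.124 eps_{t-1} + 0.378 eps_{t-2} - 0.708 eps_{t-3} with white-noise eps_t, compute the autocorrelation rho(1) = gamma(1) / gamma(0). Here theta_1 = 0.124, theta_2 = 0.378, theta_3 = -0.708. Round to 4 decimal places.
\rho(1) = -0.0583

For an MA(q) process with theta_0 = 1, the autocovariance is
  gamma(k) = sigma^2 * sum_{i=0..q-k} theta_i * theta_{i+k},
and rho(k) = gamma(k) / gamma(0). Sigma^2 cancels.
  numerator   = (1)*(0.124) + (0.124)*(0.378) + (0.378)*(-0.708) = -0.096752.
  denominator = (1)^2 + (0.124)^2 + (0.378)^2 + (-0.708)^2 = 1.659524.
  rho(1) = -0.096752 / 1.659524 = -0.0583.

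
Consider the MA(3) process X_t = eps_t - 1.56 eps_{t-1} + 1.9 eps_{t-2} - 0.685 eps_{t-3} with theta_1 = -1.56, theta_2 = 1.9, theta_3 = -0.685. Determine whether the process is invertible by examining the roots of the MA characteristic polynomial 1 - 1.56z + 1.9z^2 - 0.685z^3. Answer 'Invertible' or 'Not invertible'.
\text{Not invertible}

The MA(q) characteristic polynomial is P(z) = 1 - 1.56z + 1.9z^2 - 0.685z^3.
Invertibility requires all roots to lie outside the unit circle, i.e. |z| > 1 for every root.
Degree 3: look for a simple real root z0 first, then factor out (1 - z/z0) and solve the remaining quadratic.
Testing z0 = 2: P(2) = 1 + (-1.56)(2) + (1.9)(2)^2 + (-0.685)(2)^3
  = 1 + (-3.12) + (7.6) + (-5.48) = 0.  So z_0 = 2 is a root, |z_0| = 2.
Divide out the factor (1 - 0.5 z) = (1 - z/z0) (since 1/z0 = 0.5):
  P(z) = (1 - 0.5 z)(1 + (-1.06) z + (1.37) z^2)
  [check: z-coef -1.06 - (0.5) = -1.56; z^2-coef 1.37 - (0.5)(-1.06) = 1.9; z^3-coef -(0.5)(1.37) = -0.685.]
Remaining roots from the quadratic factor 1 + (-1.06) z + (1.37) z^2:
  Set 1 + (-1.06) z + (1.37) z^2 = 0, i.e. a z^2 + b z + c = 0 with a = 1.37, b = -1.06, c = 1.
  Discriminant D = b^2 - 4ac = (-1.06)^2 - 4*(1.37)*1 = 1.1236 - (5.48) = -4.3564.
  D < 0, so the roots are the complex-conjugate pair z = (-b +/- i sqrt(-D)) / (2a) = 0.3869 +/- 0.7618i.
  For a conjugate pair |z|^2 = z * conj(z) = (product of roots) = c/a = 1/(1.37) = 0.729927, so |z| = sqrt(0.729927) = 0.8544 for both roots.
Moduli of all roots: 2.0000, 0.8544, 0.8544.
All moduli strictly greater than 1? No.
Verdict: Not invertible.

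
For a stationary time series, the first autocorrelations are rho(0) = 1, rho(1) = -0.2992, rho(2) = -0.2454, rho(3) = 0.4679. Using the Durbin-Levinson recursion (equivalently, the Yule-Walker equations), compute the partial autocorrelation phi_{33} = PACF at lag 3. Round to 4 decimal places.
\phi_{33} = 0.3270

The PACF at lag k is phi_{kk}, the last component of the solution
to the Yule-Walker system G_k phi = r_k where
  (G_k)_{ij} = rho(|i - j|), (r_k)_i = rho(i), i,j = 1..k.
Equivalently, Durbin-Levinson gives phi_{kk} iteratively:
  phi_{11} = rho(1)
  phi_{kk} = [rho(k) - sum_{j=1..k-1} phi_{k-1,j} rho(k-j)]
            / [1 - sum_{j=1..k-1} phi_{k-1,j} rho(j)],
  phi_{k,j} = phi_{k-1,j} - phi_{kk} phi_{k-1,k-j},  j = 1..k-1.
Step k = 1:
  phi_11 = rho(1) = -0.2992.
Step k = 2:
  phi_22 = [rho(2) - phi_11 rho(1)] / [1 - phi_11 rho(1)] = [-0.2454 - (-0.2992)(-0.2992)] / [1 - (-0.2992)(-0.2992)]
         = -0.33492064 / 0.91047936 = -0.367851.
  Update: phi_21 = phi_11 - phi_22 phi_11 = -0.2992 - (-0.367851)(-0.2992) = -0.409261.
Step k = 3:
  phi_33 = [rho(3) - phi_21 rho(2) - phi_22 rho(1)] / [1 - phi_21 rho(1) - phi_22 rho(2)]
    numerator   = 0.4679 - (-0.409261)(-0.2454) - (-0.367851)(-0.2992) = 0.25740637
    denominator = 1 - (-0.409261)(-0.2992) - (-0.367851)(-0.2454) = 0.78727851
  phi_33 = 0.25740637 / 0.78727851 = 0.327.
Therefore phi_{33} = 0.3270.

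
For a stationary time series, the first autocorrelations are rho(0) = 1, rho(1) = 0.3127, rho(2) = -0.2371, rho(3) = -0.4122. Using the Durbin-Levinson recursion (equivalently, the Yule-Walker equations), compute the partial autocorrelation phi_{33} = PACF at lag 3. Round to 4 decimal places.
\phi_{33} = -0.2500

The PACF at lag k is phi_{kk}, the last component of the solution
to the Yule-Walker system G_k phi = r_k where
  (G_k)_{ij} = rho(|i - j|), (r_k)_i = rho(i), i,j = 1..k.
Equivalently, Durbin-Levinson gives phi_{kk} iteratively:
  phi_{11} = rho(1)
  phi_{kk} = [rho(k) - sum_{j=1..k-1} phi_{k-1,j} rho(k-j)]
            / [1 - sum_{j=1..k-1} phi_{k-1,j} rho(j)],
  phi_{k,j} = phi_{k-1,j} - phi_{kk} phi_{k-1,k-j},  j = 1..k-1.
Step k = 1:
  phi_11 = rho(1) = 0.3127.
Step k = 2:
  phi_22 = [rho(2) - phi_11 rho(1)] / [1 - phi_11 rho(1)] = [-0.2371 - (0.3127)(0.3127)] / [1 - (0.3127)(0.3127)]
         = -0.33488129 / 0.90221871 = -0.371175.
  Update: phi_21 = phi_11 - phi_22 phi_11 = 0.3127 - (-0.371175)(0.3127) = 0.428767.
Step k = 3:
  phi_33 = [rho(3) - phi_21 rho(2) - phi_22 rho(1)] / [1 - phi_21 rho(1) - phi_22 rho(2)]
    numerator   = -0.4122 - (0.428767)(-0.2371) - (-0.371175)(0.3127) = -0.19447295
    denominator = 1 - (0.428767)(0.3127) - (-0.371175)(-0.2371) = 0.77791905
  phi_33 = -0.19447295 / 0.77791905 = -0.25.
Therefore phi_{33} = -0.2500.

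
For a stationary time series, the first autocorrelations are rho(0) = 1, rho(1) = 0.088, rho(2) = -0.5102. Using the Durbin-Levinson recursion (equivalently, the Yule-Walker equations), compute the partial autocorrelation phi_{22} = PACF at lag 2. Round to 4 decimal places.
\phi_{22} = -0.5220

The PACF at lag k is phi_{kk}, the last component of the solution
to the Yule-Walker system G_k phi = r_k where
  (G_k)_{ij} = rho(|i - j|), (r_k)_i = rho(i), i,j = 1..k.
Equivalently, Durbin-Levinson gives phi_{kk} iteratively:
  phi_{11} = rho(1)
  phi_{kk} = [rho(k) - sum_{j=1..k-1} phi_{k-1,j} rho(k-j)]
            / [1 - sum_{j=1..k-1} phi_{k-1,j} rho(j)],
  phi_{k,j} = phi_{k-1,j} - phi_{kk} phi_{k-1,k-j},  j = 1..k-1.
Step k = 1:
  phi_11 = rho(1) = 0.088.
Step k = 2:
  phi_22 = [rho(2) - phi_11 rho(1)] / [1 - phi_11 rho(1)] = [-0.5102 - (0.088)(0.088)] / [1 - (0.088)(0.088)]
         = -0.517944 / 0.992256 = -0.522.
Therefore phi_{22} = -0.5220.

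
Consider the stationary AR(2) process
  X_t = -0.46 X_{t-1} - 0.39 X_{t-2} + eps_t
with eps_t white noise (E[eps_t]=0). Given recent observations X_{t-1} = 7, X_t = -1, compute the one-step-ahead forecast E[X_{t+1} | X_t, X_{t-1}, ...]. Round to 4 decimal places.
E[X_{t+1} \mid \mathcal F_t] = -2.2700

For an AR(p) model X_t = c + sum_i phi_i X_{t-i} + eps_t, the
one-step-ahead conditional mean is
  E[X_{t+1} | X_t, ...] = c + sum_i phi_i X_{t+1-i}.
Substitute known values:
  E[X_{t+1} | ...] = (-0.46) * (-1) + (-0.39) * (7)
                   = -2.2700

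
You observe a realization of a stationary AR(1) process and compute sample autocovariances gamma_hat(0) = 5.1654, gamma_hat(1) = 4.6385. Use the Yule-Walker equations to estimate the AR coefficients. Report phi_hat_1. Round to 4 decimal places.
\hat\phi_{1} = 0.8980

The Yule-Walker equations for an AR(p) process read, in matrix form,
  Gamma_p phi = r_p,   with   (Gamma_p)_{ij} = gamma(|i - j|),
                       (r_p)_i = gamma(i),   i,j = 1..p.
Substitute the sample gammas (Toeplitz matrix and right-hand side of size 1):
  Gamma_p = [[5.1654]]
  r_p     = [4.6385]
With p = 1 this is the single equation gamma(0) phi_1 = gamma(1):
  phi_hat_1 = gamma(1) / gamma(0) = 4.6385 / 5.1654 = 0.8980.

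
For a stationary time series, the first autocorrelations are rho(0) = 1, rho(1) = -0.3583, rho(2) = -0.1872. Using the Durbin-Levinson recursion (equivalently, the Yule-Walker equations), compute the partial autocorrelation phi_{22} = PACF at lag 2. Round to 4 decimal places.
\phi_{22} = -0.3621

The PACF at lag k is phi_{kk}, the last component of the solution
to the Yule-Walker system G_k phi = r_k where
  (G_k)_{ij} = rho(|i - j|), (r_k)_i = rho(i), i,j = 1..k.
Equivalently, Durbin-Levinson gives phi_{kk} iteratively:
  phi_{11} = rho(1)
  phi_{kk} = [rho(k) - sum_{j=1..k-1} phi_{k-1,j} rho(k-j)]
            / [1 - sum_{j=1..k-1} phi_{k-1,j} rho(j)],
  phi_{k,j} = phi_{k-1,j} - phi_{kk} phi_{k-1,k-j},  j = 1..k-1.
Step k = 1:
  phi_11 = rho(1) = -0.3583.
Step k = 2:
  phi_22 = [rho(2) - phi_11 rho(1)] / [1 - phi_11 rho(1)] = [-0.1872 - (-0.3583)(-0.3583)] / [1 - (-0.3583)(-0.3583)]
         = -0.31557889 / 0.87162111 = -0.3621.
Therefore phi_{22} = -0.3621.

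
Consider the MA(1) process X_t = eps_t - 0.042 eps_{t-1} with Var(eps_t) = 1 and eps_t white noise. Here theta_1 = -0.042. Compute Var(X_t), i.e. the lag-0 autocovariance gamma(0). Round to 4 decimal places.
\gamma(0) = 1.0018

For an MA(q) process X_t = eps_t + sum_i theta_i eps_{t-i} with
Var(eps_t) = sigma^2, the variance is
  gamma(0) = sigma^2 * (1 + sum_i theta_i^2).
  sum_i theta_i^2 = (-0.042)^2 = 0.001764.
  gamma(0) = 1 * (1 + 0.001764) = 1 * 1.001764 = 1.001764, which rounds to 1.0018.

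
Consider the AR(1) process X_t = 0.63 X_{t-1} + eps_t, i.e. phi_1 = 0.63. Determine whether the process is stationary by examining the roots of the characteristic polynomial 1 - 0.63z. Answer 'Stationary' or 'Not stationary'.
\text{Stationary}

The AR(p) characteristic polynomial is P(z) = 1 - 0.63z.
Stationarity requires all roots to lie outside the unit circle, i.e. |z| > 1 for every root.
This is linear in z: 1 + (-0.63) z = 0  =>  z = -1/(-0.63) = 1.587302,  |z| = 1.587302.
Moduli of all roots: 1.5873.
All moduli strictly greater than 1? Yes.
Verdict: Stationary.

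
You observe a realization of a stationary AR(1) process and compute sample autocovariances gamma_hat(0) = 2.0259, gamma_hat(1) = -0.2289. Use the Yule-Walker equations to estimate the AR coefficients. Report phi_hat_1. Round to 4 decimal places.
\hat\phi_{1} = -0.1130

The Yule-Walker equations for an AR(p) process read, in matrix form,
  Gamma_p phi = r_p,   with   (Gamma_p)_{ij} = gamma(|i - j|),
                       (r_p)_i = gamma(i),   i,j = 1..p.
Substitute the sample gammas (Toeplitz matrix and right-hand side of size 1):
  Gamma_p = [[2.0259]]
  r_p     = [-0.2289]
With p = 1 this is the single equation gamma(0) phi_1 = gamma(1):
  phi_hat_1 = gamma(1) / gamma(0) = -0.2289 / 2.0259 = -0.1130.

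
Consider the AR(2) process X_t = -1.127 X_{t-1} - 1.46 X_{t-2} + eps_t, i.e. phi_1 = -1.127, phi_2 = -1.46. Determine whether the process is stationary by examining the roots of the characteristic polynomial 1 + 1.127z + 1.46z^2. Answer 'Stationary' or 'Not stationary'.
\text{Not stationary}

The AR(p) characteristic polynomial is P(z) = 1 + 1.127z + 1.46z^2.
Stationarity requires all roots to lie outside the unit circle, i.e. |z| > 1 for every root.
Set 1 + (1.127) z + (1.46) z^2 = 0, i.e. a z^2 + b z + c = 0 with a = 1.46, b = 1.127, c = 1.
Discriminant D = b^2 - 4ac = (1.127)^2 - 4*(1.46)*1 = 1.270129 - (5.84) = -4.569871.
D < 0, so the roots are the complex-conjugate pair z = (-b +/- i sqrt(-D)) / (2a) = -0.386 +/- 0.7321i.
For a conjugate pair |z|^2 = z * conj(z) = (product of roots) = c/a = 1/(1.46) = 0.684932, so |z| = sqrt(0.684932) = 0.8276 for both roots.
Moduli of all roots: 0.8276, 0.8276.
All moduli strictly greater than 1? No.
Verdict: Not stationary.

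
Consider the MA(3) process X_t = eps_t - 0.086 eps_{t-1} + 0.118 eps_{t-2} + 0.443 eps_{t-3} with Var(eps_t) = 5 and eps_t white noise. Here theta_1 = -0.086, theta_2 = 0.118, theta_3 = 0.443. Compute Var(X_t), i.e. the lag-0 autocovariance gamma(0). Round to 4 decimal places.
\gamma(0) = 6.0878

For an MA(q) process X_t = eps_t + sum_i theta_i eps_{t-i} with
Var(eps_t) = sigma^2, the variance is
  gamma(0) = sigma^2 * (1 + sum_i theta_i^2).
  sum_i theta_i^2 = (-0.086)^2 + (0.118)^2 + (0.443)^2 = 0.007396 + 0.013924 + 0.196249 = 0.217569.
  gamma(0) = 5 * (1 + 0.217569) = 5 * 1.217569 = 6.087845, which rounds to 6.0878.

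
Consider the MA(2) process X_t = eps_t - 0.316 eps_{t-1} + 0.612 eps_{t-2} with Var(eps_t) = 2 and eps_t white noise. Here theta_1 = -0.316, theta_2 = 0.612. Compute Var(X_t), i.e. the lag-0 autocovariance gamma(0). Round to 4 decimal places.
\gamma(0) = 2.9488

For an MA(q) process X_t = eps_t + sum_i theta_i eps_{t-i} with
Var(eps_t) = sigma^2, the variance is
  gamma(0) = sigma^2 * (1 + sum_i theta_i^2).
  sum_i theta_i^2 = (-0.316)^2 + (0.612)^2 = 0.099856 + 0.374544 = 0.4744.
  gamma(0) = 2 * (1 + 0.4744) = 2 * 1.4744 = 2.9488.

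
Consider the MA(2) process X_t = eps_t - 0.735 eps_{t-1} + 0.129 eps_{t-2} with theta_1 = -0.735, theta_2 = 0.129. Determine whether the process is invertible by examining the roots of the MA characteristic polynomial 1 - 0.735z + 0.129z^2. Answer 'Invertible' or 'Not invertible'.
\text{Invertible}

The MA(q) characteristic polynomial is P(z) = 1 - 0.735z + 0.129z^2.
Invertibility requires all roots to lie outside the unit circle, i.e. |z| > 1 for every root.
Set 1 + (-0.735) z + (0.129) z^2 = 0, i.e. a z^2 + b z + c = 0 with a = 0.129, b = -0.735, c = 1.
Discriminant D = b^2 - 4ac = (-0.735)^2 - 4*(0.129)*1 = 0.540225 - (0.516) = 0.024225.
D >= 0, so the roots are real: z = (-b +/- sqrt(D)) / (2a) = (0.735 +/- 0.155644) / (0.258).
  z_1 = (0.735 + 0.155644) / (0.258) = 3.4521,   |z_1| = 3.4521.
  z_2 = (0.735 - 0.155644) / (0.258) = 2.2456,   |z_2| = 2.2456.
Moduli of all roots: 3.4521, 2.2456.
All moduli strictly greater than 1? Yes.
Verdict: Invertible.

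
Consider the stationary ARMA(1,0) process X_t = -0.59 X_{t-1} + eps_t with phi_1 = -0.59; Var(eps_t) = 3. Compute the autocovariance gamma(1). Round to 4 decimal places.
\gamma(1) = -2.7151

Multiply the model equation by X_{t-k} and take expectations. With theta_0 = psi_0 = 1 and psi_j the MA(infinity) weights, this gives
  gamma(k) - sum_i phi_i gamma(k-i) = c_k,
  c_k = sigma^2 * sum_{j=k..q} theta_j psi_{j-k}   (c_k = 0 for k > q),
using gamma(-m) = gamma(m).
Pure AR (q = 0): c_0 = sigma^2 = 3, c_k = 0 for k >= 1.
Equations for k = 0 and k = 1 (AR order 1):
  gamma(0) = phi_1 gamma(1) + c_0
  gamma(1) = phi_1 gamma(0) + c_1
Substituting the second into the first: gamma(0) (1 - phi_1^2) = c_0 + phi_1 c_1, so
  gamma(0) = c_0 / (1 - phi_1^2) = 3 / (1 - (-0.59)^2) = 3 / 0.6519 = 4.601933.
  gamma(1) = phi_1 gamma(0) = (-0.59)(4.601933) = -2.71514.
Therefore gamma(1) = -2.7151 (to 4 decimal places).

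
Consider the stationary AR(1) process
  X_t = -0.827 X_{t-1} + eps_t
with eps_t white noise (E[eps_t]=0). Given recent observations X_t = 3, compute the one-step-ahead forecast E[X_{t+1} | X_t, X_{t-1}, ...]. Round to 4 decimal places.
E[X_{t+1} \mid \mathcal F_t] = -2.4810

For an AR(p) model X_t = c + sum_i phi_i X_{t-i} + eps_t, the
one-step-ahead conditional mean is
  E[X_{t+1} | X_t, ...] = c + sum_i phi_i X_{t+1-i}.
Substitute known values:
  E[X_{t+1} | ...] = (-0.827) * (3)
                   = -2.4810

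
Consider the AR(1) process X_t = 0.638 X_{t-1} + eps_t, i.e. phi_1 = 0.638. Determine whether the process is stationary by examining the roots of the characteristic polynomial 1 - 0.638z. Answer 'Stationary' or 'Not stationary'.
\text{Stationary}

The AR(p) characteristic polynomial is P(z) = 1 - 0.638z.
Stationarity requires all roots to lie outside the unit circle, i.e. |z| > 1 for every root.
This is linear in z: 1 + (-0.638) z = 0  =>  z = -1/(-0.638) = 1.567398,  |z| = 1.567398.
Moduli of all roots: 1.5674.
All moduli strictly greater than 1? Yes.
Verdict: Stationary.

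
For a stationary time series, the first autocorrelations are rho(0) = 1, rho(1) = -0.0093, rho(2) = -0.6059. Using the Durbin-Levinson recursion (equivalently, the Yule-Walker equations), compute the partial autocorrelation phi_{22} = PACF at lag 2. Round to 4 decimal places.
\phi_{22} = -0.6060

The PACF at lag k is phi_{kk}, the last component of the solution
to the Yule-Walker system G_k phi = r_k where
  (G_k)_{ij} = rho(|i - j|), (r_k)_i = rho(i), i,j = 1..k.
Equivalently, Durbin-Levinson gives phi_{kk} iteratively:
  phi_{11} = rho(1)
  phi_{kk} = [rho(k) - sum_{j=1..k-1} phi_{k-1,j} rho(k-j)]
            / [1 - sum_{j=1..k-1} phi_{k-1,j} rho(j)],
  phi_{k,j} = phi_{k-1,j} - phi_{kk} phi_{k-1,k-j},  j = 1..k-1.
Step k = 1:
  phi_11 = rho(1) = -0.0093.
Step k = 2:
  phi_22 = [rho(2) - phi_11 rho(1)] / [1 - phi_11 rho(1)] = [-0.6059 - (-0.0093)(-0.0093)] / [1 - (-0.0093)(-0.0093)]
         = -0.60598649 / 0.99991351 = -0.606.
Therefore phi_{22} = -0.6060.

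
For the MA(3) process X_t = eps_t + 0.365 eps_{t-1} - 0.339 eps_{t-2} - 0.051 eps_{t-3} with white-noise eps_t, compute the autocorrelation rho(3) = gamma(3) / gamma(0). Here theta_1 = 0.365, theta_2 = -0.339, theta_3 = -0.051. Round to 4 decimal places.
\rho(3) = -0.0408

For an MA(q) process with theta_0 = 1, the autocovariance is
  gamma(k) = sigma^2 * sum_{i=0..q-k} theta_i * theta_{i+k},
and rho(k) = gamma(k) / gamma(0). Sigma^2 cancels.
  numerator   = (1)*(-0.051) = -0.051.
  denominator = (1)^2 + (0.365)^2 + (-0.339)^2 + (-0.051)^2 = 1.250747.
  rho(3) = -0.051 / 1.250747 = -0.0408.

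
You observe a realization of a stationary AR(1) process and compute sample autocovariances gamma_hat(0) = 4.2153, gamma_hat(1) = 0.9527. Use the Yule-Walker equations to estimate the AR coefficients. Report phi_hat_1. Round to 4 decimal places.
\hat\phi_{1} = 0.2260

The Yule-Walker equations for an AR(p) process read, in matrix form,
  Gamma_p phi = r_p,   with   (Gamma_p)_{ij} = gamma(|i - j|),
                       (r_p)_i = gamma(i),   i,j = 1..p.
Substitute the sample gammas (Toeplitz matrix and right-hand side of size 1):
  Gamma_p = [[4.2153]]
  r_p     = [0.9527]
With p = 1 this is the single equation gamma(0) phi_1 = gamma(1):
  phi_hat_1 = gamma(1) / gamma(0) = 0.9527 / 4.2153 = 0.2260.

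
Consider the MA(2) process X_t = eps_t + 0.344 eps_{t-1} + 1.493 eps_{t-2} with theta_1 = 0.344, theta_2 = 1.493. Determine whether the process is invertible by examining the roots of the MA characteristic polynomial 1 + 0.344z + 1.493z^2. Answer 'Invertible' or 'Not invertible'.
\text{Not invertible}

The MA(q) characteristic polynomial is P(z) = 1 + 0.344z + 1.493z^2.
Invertibility requires all roots to lie outside the unit circle, i.e. |z| > 1 for every root.
Set 1 + (0.344) z + (1.493) z^2 = 0, i.e. a z^2 + b z + c = 0 with a = 1.493, b = 0.344, c = 1.
Discriminant D = b^2 - 4ac = (0.344)^2 - 4*(1.493)*1 = 0.118336 - (5.972) = -5.853664.
D < 0, so the roots are the complex-conjugate pair z = (-b +/- i sqrt(-D)) / (2a) = -0.1152 +/- 0.8103i.
For a conjugate pair |z|^2 = z * conj(z) = (product of roots) = c/a = 1/(1.493) = 0.669792, so |z| = sqrt(0.669792) = 0.8184 for both roots.
Moduli of all roots: 0.8184, 0.8184.
All moduli strictly greater than 1? No.
Verdict: Not invertible.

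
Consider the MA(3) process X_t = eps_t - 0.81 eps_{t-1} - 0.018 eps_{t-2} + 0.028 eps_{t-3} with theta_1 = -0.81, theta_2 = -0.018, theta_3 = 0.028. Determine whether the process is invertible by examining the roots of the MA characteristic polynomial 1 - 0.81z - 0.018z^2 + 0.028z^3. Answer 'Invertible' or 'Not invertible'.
\text{Invertible}

The MA(q) characteristic polynomial is P(z) = 1 - 0.81z - 0.018z^2 + 0.028z^3.
Invertibility requires all roots to lie outside the unit circle, i.e. |z| > 1 for every root.
Degree 3: look for a simple real root z0 first, then factor out (1 - z/z0) and solve the remaining quadratic.
Testing z0 = 5: P(5) = 1 + (-0.81)(5) + (-0.018)(5)^2 + (0.028)(5)^3
  = 1 + (-4.05) + (-0.45) + (3.5) = 0.  So z_0 = 5 is a root, |z_0| = 5.
Divide out the factor (1 - 0.2 z) = (1 - z/z0) (since 1/z0 = 0.2):
  P(z) = (1 - 0.2 z)(1 + (-0.61) z + (-0.14) z^2)
  [check: z-coef -0.61 - (0.2) = -0.81; z^2-coef -0.14 - (0.2)(-0.61) = -0.018; z^3-coef -(0.2)(-0.14) = 0.028.]
Remaining roots from the quadratic factor 1 + (-0.61) z + (-0.14) z^2:
  Set 1 + (-0.61) z + (-0.14) z^2 = 0, i.e. a z^2 + b z + c = 0 with a = -0.14, b = -0.61, c = 1.
  Discriminant D = b^2 - 4ac = (-0.61)^2 - 4*(-0.14)*1 = 0.3721 - (-0.56) = 0.9321.
  D >= 0, so the roots are real: z = (-b +/- sqrt(D)) / (2a) = (0.61 +/- 0.965453) / (-0.28).
    z_1 = (0.61 + 0.965453) / (-0.28) = -5.6266,   |z_1| = 5.6266.
    z_2 = (0.61 - 0.965453) / (-0.28) = 1.2695,   |z_2| = 1.2695.
Moduli of all roots: 5.0000, 5.6266, 1.2695.
All moduli strictly greater than 1? Yes.
Verdict: Invertible.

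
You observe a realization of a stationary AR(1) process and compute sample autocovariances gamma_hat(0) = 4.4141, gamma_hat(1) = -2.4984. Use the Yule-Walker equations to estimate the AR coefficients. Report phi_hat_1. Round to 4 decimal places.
\hat\phi_{1} = -0.5660

The Yule-Walker equations for an AR(p) process read, in matrix form,
  Gamma_p phi = r_p,   with   (Gamma_p)_{ij} = gamma(|i - j|),
                       (r_p)_i = gamma(i),   i,j = 1..p.
Substitute the sample gammas (Toeplitz matrix and right-hand side of size 1):
  Gamma_p = [[4.4141]]
  r_p     = [-2.4984]
With p = 1 this is the single equation gamma(0) phi_1 = gamma(1):
  phi_hat_1 = gamma(1) / gamma(0) = -2.4984 / 4.4141 = -0.5660.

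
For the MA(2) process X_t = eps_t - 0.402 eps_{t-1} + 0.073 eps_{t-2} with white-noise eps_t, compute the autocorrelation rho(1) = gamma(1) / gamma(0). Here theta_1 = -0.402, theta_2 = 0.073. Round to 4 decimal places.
\rho(1) = -0.3696

For an MA(q) process with theta_0 = 1, the autocovariance is
  gamma(k) = sigma^2 * sum_{i=0..q-k} theta_i * theta_{i+k},
and rho(k) = gamma(k) / gamma(0). Sigma^2 cancels.
  numerator   = (1)*(-0.402) + (-0.402)*(0.073) = -0.431346.
  denominator = (1)^2 + (-0.402)^2 + (0.073)^2 = 1.166933.
  rho(1) = -0.431346 / 1.166933 = -0.3696.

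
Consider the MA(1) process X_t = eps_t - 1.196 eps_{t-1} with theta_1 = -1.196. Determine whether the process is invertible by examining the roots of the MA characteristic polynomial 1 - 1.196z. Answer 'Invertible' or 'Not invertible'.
\text{Not invertible}

The MA(q) characteristic polynomial is P(z) = 1 - 1.196z.
Invertibility requires all roots to lie outside the unit circle, i.e. |z| > 1 for every root.
This is linear in z: 1 + (-1.196) z = 0  =>  z = -1/(-1.196) = 0.83612,  |z| = 0.83612.
Moduli of all roots: 0.8361.
All moduli strictly greater than 1? No.
Verdict: Not invertible.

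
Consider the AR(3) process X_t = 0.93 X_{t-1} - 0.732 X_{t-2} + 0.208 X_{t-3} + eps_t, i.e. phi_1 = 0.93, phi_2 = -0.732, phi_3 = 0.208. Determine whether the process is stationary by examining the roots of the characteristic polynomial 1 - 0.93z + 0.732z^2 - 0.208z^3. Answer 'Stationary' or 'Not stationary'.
\text{Stationary}

The AR(p) characteristic polynomial is P(z) = 1 - 0.93z + 0.732z^2 - 0.208z^3.
Stationarity requires all roots to lie outside the unit circle, i.e. |z| > 1 for every root.
Degree 3: look for a simple real root z0 first, then factor out (1 - z/z0) and solve the remaining quadratic.
Testing z0 = 2.5: P(2.5) = 1 + (-0.93)(2.5) + (0.732)(2.5)^2 + (-0.208)(2.5)^3
  = 1 + (-2.325) + (4.575) + (-3.25) = 0.  So z_0 = 2.5 is a root, |z_0| = 2.5.
Divide out the factor (1 - 0.4 z) = (1 - z/z0) (since 1/z0 = 0.4):
  P(z) = (1 - 0.4 z)(1 + (-0.53) z + (0.52) z^2)
  [check: z-coef -0.53 - (0.4) = -0.93; z^2-coef 0.52 - (0.4)(-0.53) = 0.732; z^3-coef -(0.4)(0.52) = -0.208.]
Remaining roots from the quadratic factor 1 + (-0.53) z + (0.52) z^2:
  Set 1 + (-0.53) z + (0.52) z^2 = 0, i.e. a z^2 + b z + c = 0 with a = 0.52, b = -0.53, c = 1.
  Discriminant D = b^2 - 4ac = (-0.53)^2 - 4*(0.52)*1 = 0.2809 - (2.08) = -1.7991.
  D < 0, so the roots are the complex-conjugate pair z = (-b +/- i sqrt(-D)) / (2a) = 0.5096 +/- 1.2897i.
  For a conjugate pair |z|^2 = z * conj(z) = (product of roots) = c/a = 1/(0.52) = 1.923077, so |z| = sqrt(1.923077) = 1.3868 for both roots.
Moduli of all roots: 2.5000, 1.3868, 1.3868.
All moduli strictly greater than 1? Yes.
Verdict: Stationary.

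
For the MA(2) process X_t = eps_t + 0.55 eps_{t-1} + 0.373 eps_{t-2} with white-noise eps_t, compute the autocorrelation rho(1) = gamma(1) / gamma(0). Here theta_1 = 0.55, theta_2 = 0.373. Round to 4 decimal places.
\rho(1) = 0.5238

For an MA(q) process with theta_0 = 1, the autocovariance is
  gamma(k) = sigma^2 * sum_{i=0..q-k} theta_i * theta_{i+k},
and rho(k) = gamma(k) / gamma(0). Sigma^2 cancels.
  numerator   = (1)*(0.55) + (0.55)*(0.373) = 0.75515.
  denominator = (1)^2 + (0.55)^2 + (0.373)^2 = 1.441629.
  rho(1) = 0.75515 / 1.441629 = 0.5238.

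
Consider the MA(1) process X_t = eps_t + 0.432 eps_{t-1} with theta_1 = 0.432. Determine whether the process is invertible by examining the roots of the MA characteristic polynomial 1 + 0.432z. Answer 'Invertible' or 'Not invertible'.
\text{Invertible}

The MA(q) characteristic polynomial is P(z) = 1 + 0.432z.
Invertibility requires all roots to lie outside the unit circle, i.e. |z| > 1 for every root.
This is linear in z: 1 + (0.432) z = 0  =>  z = -1/(0.432) = -2.314815,  |z| = 2.314815.
Moduli of all roots: 2.3148.
All moduli strictly greater than 1? Yes.
Verdict: Invertible.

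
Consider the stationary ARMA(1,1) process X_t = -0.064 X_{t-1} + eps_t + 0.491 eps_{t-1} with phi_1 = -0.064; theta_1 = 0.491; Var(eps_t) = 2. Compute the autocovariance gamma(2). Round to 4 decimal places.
\gamma(2) = -0.0532

Multiply the model equation by X_{t-k} and take expectations. With theta_0 = psi_0 = 1 and psi_j the MA(infinity) weights, this gives
  gamma(k) - sum_i phi_i gamma(k-i) = c_k,
  c_k = sigma^2 * sum_{j=k..q} theta_j psi_{j-k}   (c_k = 0 for k > q),
using gamma(-m) = gamma(m).
psi-weights needed (psi_j = theta_j + sum_i phi_i psi_{j-i}):
  psi_1 = theta_1 + phi_1 = 0.491 + (-0.064) = 0.427
Right-hand sides:
  c_0 = sigma^2 (1 + theta_1 psi_1) = 2 * (1 + (0.491)(0.427)) = 2 * 1.209657 = 2.419314
  c_1 = sigma^2 theta_1 = 2 * (0.491) = 0.982
  c_2 = 0
Equations for k = 0 and k = 1 (AR order 1):
  gamma(0) = phi_1 gamma(1) + c_0
  gamma(1) = phi_1 gamma(0) + c_1
Substituting the second into the first: gamma(0) (1 - phi_1^2) = c_0 + phi_1 c_1, so
  gamma(0) = (c_0 + phi_1 c_1) / (1 - phi_1^2) = (2.419314 + (-0.064)(0.982)) / (1 - (-0.064)^2) = 2.356466 / 0.995904 = 2.366158.
  gamma(1) = phi_1 gamma(0) + c_1 = (-0.064)(2.366158) + (0.982) = 0.830566.
For k = 2 (> q): gamma(2) = phi_1 gamma(1) = (-0.064)(0.830566) = -0.053156.
Therefore gamma(2) = -0.0532 (to 4 decimal places).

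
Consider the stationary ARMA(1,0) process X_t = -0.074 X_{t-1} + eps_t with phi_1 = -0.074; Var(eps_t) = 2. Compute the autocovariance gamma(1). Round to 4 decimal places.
\gamma(1) = -0.1488

Multiply the model equation by X_{t-k} and take expectations. With theta_0 = psi_0 = 1 and psi_j the MA(infinity) weights, this gives
  gamma(k) - sum_i phi_i gamma(k-i) = c_k,
  c_k = sigma^2 * sum_{j=k..q} theta_j psi_{j-k}   (c_k = 0 for k > q),
using gamma(-m) = gamma(m).
Pure AR (q = 0): c_0 = sigma^2 = 2, c_k = 0 for k >= 1.
Equations for k = 0 and k = 1 (AR order 1):
  gamma(0) = phi_1 gamma(1) + c_0
  gamma(1) = phi_1 gamma(0) + c_1
Substituting the second into the first: gamma(0) (1 - phi_1^2) = c_0 + phi_1 c_1, so
  gamma(0) = c_0 / (1 - phi_1^2) = 2 / (1 - (-0.074)^2) = 2 / 0.994524 = 2.011012.
  gamma(1) = phi_1 gamma(0) = (-0.074)(2.011012) = -0.148815.
Therefore gamma(1) = -0.1488 (to 4 decimal places).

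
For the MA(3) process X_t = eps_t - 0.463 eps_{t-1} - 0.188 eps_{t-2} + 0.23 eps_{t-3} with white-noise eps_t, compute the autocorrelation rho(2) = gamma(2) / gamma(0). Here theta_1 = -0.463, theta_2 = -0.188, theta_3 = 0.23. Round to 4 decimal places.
\rho(2) = -0.2261

For an MA(q) process with theta_0 = 1, the autocovariance is
  gamma(k) = sigma^2 * sum_{i=0..q-k} theta_i * theta_{i+k},
and rho(k) = gamma(k) / gamma(0). Sigma^2 cancels.
  numerator   = (1)*(-0.188) + (-0.463)*(0.23) = -0.29449.
  denominator = (1)^2 + (-0.463)^2 + (-0.188)^2 + (0.23)^2 = 1.302613.
  rho(2) = -0.29449 / 1.302613 = -0.2261.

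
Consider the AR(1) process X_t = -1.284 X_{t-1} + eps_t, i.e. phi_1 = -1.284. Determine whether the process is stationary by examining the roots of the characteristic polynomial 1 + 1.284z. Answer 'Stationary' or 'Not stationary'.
\text{Not stationary}

The AR(p) characteristic polynomial is P(z) = 1 + 1.284z.
Stationarity requires all roots to lie outside the unit circle, i.e. |z| > 1 for every root.
This is linear in z: 1 + (1.284) z = 0  =>  z = -1/(1.284) = -0.778816,  |z| = 0.778816.
Moduli of all roots: 0.7788.
All moduli strictly greater than 1? No.
Verdict: Not stationary.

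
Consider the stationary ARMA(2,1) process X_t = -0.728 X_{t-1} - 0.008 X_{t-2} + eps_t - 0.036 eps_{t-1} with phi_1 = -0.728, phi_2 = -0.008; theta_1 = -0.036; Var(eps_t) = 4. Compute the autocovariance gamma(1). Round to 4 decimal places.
\gamma(1) = -6.5038

Multiply the model equation by X_{t-k} and take expectations. With theta_0 = psi_0 = 1 and psi_j the MA(infinity) weights, this gives
  gamma(k) - sum_i phi_i gamma(k-i) = c_k,
  c_k = sigma^2 * sum_{j=k..q} theta_j psi_{j-k}   (c_k = 0 for k > q),
using gamma(-m) = gamma(m).
psi-weights needed (psi_j = theta_j + sum_i phi_i psi_{j-i}):
  psi_1 = theta_1 + phi_1 = -0.036 + (-0.728) = -0.764
Right-hand sides:
  c_0 = sigma^2 (1 + theta_1 psi_1) = 4 * (1 + (-0.036)(-0.764)) = 4 * 1.027504 = 4.110016
  c_1 = sigma^2 theta_1 = 4 * (-0.036) = -0.144
  c_2 = 0
Equations for k = 0, 1, 2 (AR order 2, c_2 = 0):
  (E0) gamma(0) = phi_1 gamma(1) + phi_2 gamma(2) + c_0
  (E1) gamma(1) = phi_1 gamma(0) + phi_2 gamma(1) + c_1
  (E2) gamma(2) = phi_1 gamma(1) + phi_2 gamma(0)
From (E1): gamma(1) = A gamma(0) + B with
  A = phi_1 / (1 - phi_2) = -0.728 / 1.008 = -0.722222,   B = c_1 / (1 - phi_2) = -0.144 / 1.008 = -0.142857.
Insert (E2) into (E0): gamma(0) (1 - phi_2^2) = phi_1 (1 + phi_2) gamma(1) + c_0.
  phi_1 (1 + phi_2) = (-0.728)(0.992) = -0.722176,   1 - phi_2^2 = 0.999936.
Replace gamma(1) by A gamma(0) + B and collect gamma(0):
  gamma(0) [0.999936 - (-0.722176)(-0.722222)] = (-0.722176)(-0.142857) + 4.110016
  gamma(0) * 0.478364 = 4.213184
  gamma(0) = 4.213184 / 0.478364 = 8.807477.
  gamma(1) = A gamma(0) + B = (-0.722222)(8.807477) + (-0.142857) = -6.503813.
Therefore gamma(1) = -6.5038 (to 4 decimal places).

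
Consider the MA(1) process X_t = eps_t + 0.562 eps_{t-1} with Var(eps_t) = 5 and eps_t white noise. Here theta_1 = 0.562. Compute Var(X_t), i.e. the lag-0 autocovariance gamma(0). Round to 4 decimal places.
\gamma(0) = 6.5792

For an MA(q) process X_t = eps_t + sum_i theta_i eps_{t-i} with
Var(eps_t) = sigma^2, the variance is
  gamma(0) = sigma^2 * (1 + sum_i theta_i^2).
  sum_i theta_i^2 = (0.562)^2 = 0.315844.
  gamma(0) = 5 * (1 + 0.315844) = 5 * 1.315844 = 6.57922, which rounds to 6.5792.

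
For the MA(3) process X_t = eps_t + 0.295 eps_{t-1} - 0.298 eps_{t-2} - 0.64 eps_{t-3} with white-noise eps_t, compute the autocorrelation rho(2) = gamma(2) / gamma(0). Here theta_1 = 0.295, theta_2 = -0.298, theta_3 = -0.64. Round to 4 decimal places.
\rho(2) = -0.3070

For an MA(q) process with theta_0 = 1, the autocovariance is
  gamma(k) = sigma^2 * sum_{i=0..q-k} theta_i * theta_{i+k},
and rho(k) = gamma(k) / gamma(0). Sigma^2 cancels.
  numerator   = (1)*(-0.298) + (0.295)*(-0.64) = -0.4868.
  denominator = (1)^2 + (0.295)^2 + (-0.298)^2 + (-0.64)^2 = 1.585429.
  rho(2) = -0.4868 / 1.585429 = -0.3070.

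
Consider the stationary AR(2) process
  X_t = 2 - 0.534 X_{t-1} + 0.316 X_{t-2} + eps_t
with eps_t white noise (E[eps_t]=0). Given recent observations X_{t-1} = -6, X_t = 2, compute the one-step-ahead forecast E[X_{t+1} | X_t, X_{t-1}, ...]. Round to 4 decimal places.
E[X_{t+1} \mid \mathcal F_t] = -0.9640

For an AR(p) model X_t = c + sum_i phi_i X_{t-i} + eps_t, the
one-step-ahead conditional mean is
  E[X_{t+1} | X_t, ...] = c + sum_i phi_i X_{t+1-i}.
Substitute known values:
  E[X_{t+1} | ...] = 2 + (-0.534) * (2) + (0.316) * (-6)
                   = -0.9640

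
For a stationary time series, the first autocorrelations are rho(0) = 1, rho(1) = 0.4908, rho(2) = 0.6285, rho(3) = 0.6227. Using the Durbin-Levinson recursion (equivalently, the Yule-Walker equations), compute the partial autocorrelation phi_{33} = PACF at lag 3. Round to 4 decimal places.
\phi_{33} = 0.3940

The PACF at lag k is phi_{kk}, the last component of the solution
to the Yule-Walker system G_k phi = r_k where
  (G_k)_{ij} = rho(|i - j|), (r_k)_i = rho(i), i,j = 1..k.
Equivalently, Durbin-Levinson gives phi_{kk} iteratively:
  phi_{11} = rho(1)
  phi_{kk} = [rho(k) - sum_{j=1..k-1} phi_{k-1,j} rho(k-j)]
            / [1 - sum_{j=1..k-1} phi_{k-1,j} rho(j)],
  phi_{k,j} = phi_{k-1,j} - phi_{kk} phi_{k-1,k-j},  j = 1..k-1.
Step k = 1:
  phi_11 = rho(1) = 0.4908.
Step k = 2:
  phi_22 = [rho(2) - phi_11 rho(1)] / [1 - phi_11 rho(1)] = [0.6285 - (0.4908)(0.4908)] / [1 - (0.4908)(0.4908)]
         = 0.38761536 / 0.75911536 = 0.510615.
  Update: phi_21 = phi_11 - phi_22 phi_11 = 0.4908 - (0.510615)(0.4908) = 0.24019.
Step k = 3:
  phi_33 = [rho(3) - phi_21 rho(2) - phi_22 rho(1)] / [1 - phi_21 rho(1) - phi_22 rho(2)]
    numerator   = 0.6227 - (0.24019)(0.6285) - (0.510615)(0.4908) = 0.22113072
    denominator = 1 - (0.24019)(0.4908) - (0.510615)(0.6285) = 0.56119331
  phi_33 = 0.22113072 / 0.56119331 = 0.394.
Therefore phi_{33} = 0.3940.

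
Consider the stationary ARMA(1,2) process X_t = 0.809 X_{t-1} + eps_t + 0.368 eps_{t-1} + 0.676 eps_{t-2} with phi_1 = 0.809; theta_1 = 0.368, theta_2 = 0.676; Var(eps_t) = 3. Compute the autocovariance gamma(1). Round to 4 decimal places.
\gamma(1) = 27.9014

Multiply the model equation by X_{t-k} and take expectations. With theta_0 = psi_0 = 1 and psi_j the MA(infinity) weights, this gives
  gamma(k) - sum_i phi_i gamma(k-i) = c_k,
  c_k = sigma^2 * sum_{j=k..q} theta_j psi_{j-k}   (c_k = 0 for k > q),
using gamma(-m) = gamma(m).
psi-weights needed (psi_j = theta_j + sum_i phi_i psi_{j-i}):
  psi_1 = theta_1 + phi_1 = 0.368 + (0.809) = 1.177
  psi_2 = theta_2 + phi_1 psi_1 = 0.676 + (0.809)(1.177) = 1.628193
Right-hand sides:
  c_0 = sigma^2 (1 + theta_1 psi_1 + theta_2 psi_2) = 3 * (1 + (0.368)(1.177) + (0.676)(1.628193)) = 3 * 2.533794 = 7.601383
  c_1 = sigma^2 (theta_1 + theta_2 psi_1) = 3 * (0.368 + (0.676)(1.177)) = 3.490956
  c_2 = sigma^2 theta_2 = 3 * (0.676) = 2.028
Equations for k = 0 and k = 1 (AR order 1):
  gamma(0) = phi_1 gamma(1) + c_0
  gamma(1) = phi_1 gamma(0) + c_1
Substituting the second into the first: gamma(0) (1 - phi_1^2) = c_0 + phi_1 c_1, so
  gamma(0) = (c_0 + phi_1 c_1) / (1 - phi_1^2) = (7.601383 + (0.809)(3.490956)) / (1 - (0.809)^2) = 10.425567 / 0.345519 = 30.173643.
  gamma(1) = phi_1 gamma(0) + c_1 = (0.809)(30.173643) + (3.490956) = 27.901433.
Therefore gamma(1) = 27.9014 (to 4 decimal places).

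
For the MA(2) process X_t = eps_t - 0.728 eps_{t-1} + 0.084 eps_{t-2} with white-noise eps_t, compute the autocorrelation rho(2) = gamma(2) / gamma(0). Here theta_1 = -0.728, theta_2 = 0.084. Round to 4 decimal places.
\rho(2) = 0.0547

For an MA(q) process with theta_0 = 1, the autocovariance is
  gamma(k) = sigma^2 * sum_{i=0..q-k} theta_i * theta_{i+k},
and rho(k) = gamma(k) / gamma(0). Sigma^2 cancels.
  numerator   = (1)*(0.084) = 0.084.
  denominator = (1)^2 + (-0.728)^2 + (0.084)^2 = 1.53704.
  rho(2) = 0.084 / 1.53704 = 0.0547.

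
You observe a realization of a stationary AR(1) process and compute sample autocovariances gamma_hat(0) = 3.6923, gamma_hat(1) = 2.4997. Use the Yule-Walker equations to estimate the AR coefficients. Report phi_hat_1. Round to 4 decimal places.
\hat\phi_{1} = 0.6770

The Yule-Walker equations for an AR(p) process read, in matrix form,
  Gamma_p phi = r_p,   with   (Gamma_p)_{ij} = gamma(|i - j|),
                       (r_p)_i = gamma(i),   i,j = 1..p.
Substitute the sample gammas (Toeplitz matrix and right-hand side of size 1):
  Gamma_p = [[3.6923]]
  r_p     = [2.4997]
With p = 1 this is the single equation gamma(0) phi_1 = gamma(1):
  phi_hat_1 = gamma(1) / gamma(0) = 2.4997 / 3.6923 = 0.6770.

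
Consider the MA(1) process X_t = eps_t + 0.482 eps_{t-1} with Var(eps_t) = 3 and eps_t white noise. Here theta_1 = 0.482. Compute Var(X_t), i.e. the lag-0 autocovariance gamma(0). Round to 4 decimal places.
\gamma(0) = 3.6970

For an MA(q) process X_t = eps_t + sum_i theta_i eps_{t-i} with
Var(eps_t) = sigma^2, the variance is
  gamma(0) = sigma^2 * (1 + sum_i theta_i^2).
  sum_i theta_i^2 = (0.482)^2 = 0.232324.
  gamma(0) = 3 * (1 + 0.232324) = 3 * 1.232324 = 3.696972, which rounds to 3.6970.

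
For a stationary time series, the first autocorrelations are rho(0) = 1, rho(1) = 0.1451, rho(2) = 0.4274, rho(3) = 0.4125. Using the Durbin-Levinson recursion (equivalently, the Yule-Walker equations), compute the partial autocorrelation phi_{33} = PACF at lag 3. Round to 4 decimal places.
\phi_{33} = 0.3900

The PACF at lag k is phi_{kk}, the last component of the solution
to the Yule-Walker system G_k phi = r_k where
  (G_k)_{ij} = rho(|i - j|), (r_k)_i = rho(i), i,j = 1..k.
Equivalently, Durbin-Levinson gives phi_{kk} iteratively:
  phi_{11} = rho(1)
  phi_{kk} = [rho(k) - sum_{j=1..k-1} phi_{k-1,j} rho(k-j)]
            / [1 - sum_{j=1..k-1} phi_{k-1,j} rho(j)],
  phi_{k,j} = phi_{k-1,j} - phi_{kk} phi_{k-1,k-j},  j = 1..k-1.
Step k = 1:
  phi_11 = rho(1) = 0.1451.
Step k = 2:
  phi_22 = [rho(2) - phi_11 rho(1)] / [1 - phi_11 rho(1)] = [0.4274 - (0.1451)(0.1451)] / [1 - (0.1451)(0.1451)]
         = 0.40634599 / 0.97894599 = 0.415085.
  Update: phi_21 = phi_11 - phi_22 phi_11 = 0.1451 - (0.415085)(0.1451) = 0.084871.
Step k = 3:
  phi_33 = [rho(3) - phi_21 rho(2) - phi_22 rho(1)] / [1 - phi_21 rho(1) - phi_22 rho(2)]
    numerator   = 0.4125 - (0.084871)(0.4274) - (0.415085)(0.1451) = 0.31599721
    denominator = 1 - (0.084871)(0.1451) - (0.415085)(0.4274) = 0.81027778
  phi_33 = 0.31599721 / 0.81027778 = 0.39.
Therefore phi_{33} = 0.3900.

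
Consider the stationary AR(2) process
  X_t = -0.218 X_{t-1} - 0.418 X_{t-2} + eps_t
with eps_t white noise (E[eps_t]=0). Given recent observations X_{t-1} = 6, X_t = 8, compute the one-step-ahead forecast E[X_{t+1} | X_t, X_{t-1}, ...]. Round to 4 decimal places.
E[X_{t+1} \mid \mathcal F_t] = -4.2520

For an AR(p) model X_t = c + sum_i phi_i X_{t-i} + eps_t, the
one-step-ahead conditional mean is
  E[X_{t+1} | X_t, ...] = c + sum_i phi_i X_{t+1-i}.
Substitute known values:
  E[X_{t+1} | ...] = (-0.218) * (8) + (-0.418) * (6)
                   = -4.2520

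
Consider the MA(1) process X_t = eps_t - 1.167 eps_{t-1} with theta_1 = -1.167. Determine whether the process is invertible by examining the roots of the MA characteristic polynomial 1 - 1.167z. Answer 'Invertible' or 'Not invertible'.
\text{Not invertible}

The MA(q) characteristic polynomial is P(z) = 1 - 1.167z.
Invertibility requires all roots to lie outside the unit circle, i.e. |z| > 1 for every root.
This is linear in z: 1 + (-1.167) z = 0  =>  z = -1/(-1.167) = 0.856898,  |z| = 0.856898.
Moduli of all roots: 0.8569.
All moduli strictly greater than 1? No.
Verdict: Not invertible.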